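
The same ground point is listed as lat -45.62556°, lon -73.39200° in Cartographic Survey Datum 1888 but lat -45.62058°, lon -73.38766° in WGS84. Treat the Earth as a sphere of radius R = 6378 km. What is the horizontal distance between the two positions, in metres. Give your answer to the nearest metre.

Δφ = -45.62058° − -45.62556° = +0.00498°; Δλ = -73.38766° − -73.39200° = +0.00434°.
1° along a meridian = πR/180 = 111317 m.
ΔN = Δφ × 111317 = 554.4 m; ΔE = Δλ × 111317 × cos(-45.62556°) = +0.00434 × 111317 × 0.699345 = 337.9 m.
Distance = √(ΔE² + ΔN²) = √(337.9² + 554.4²) = 649.2 m.

649 m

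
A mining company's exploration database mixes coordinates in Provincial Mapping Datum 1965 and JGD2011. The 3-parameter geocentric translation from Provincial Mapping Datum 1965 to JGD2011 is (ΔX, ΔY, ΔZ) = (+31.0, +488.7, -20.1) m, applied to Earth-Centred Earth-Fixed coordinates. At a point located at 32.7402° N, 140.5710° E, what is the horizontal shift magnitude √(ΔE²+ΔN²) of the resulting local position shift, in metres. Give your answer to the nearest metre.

433 m

The local east axis at (φ, λ) is (−sin λ, cos λ, 0), so ΔE = −sin(140.5710°)·31.0 + cos(140.5710°)·488.7 = -397.17 m.
The local north axis is (−sin φ cos λ, −sin φ sin λ, cos φ), giving ΔN = 12.950 − 167.865 − 16.907 = -171.82 m.
Horizontal magnitude = √(ΔE² + ΔN²) = √((-397.17)² + (-171.82)²) = 432.74 m.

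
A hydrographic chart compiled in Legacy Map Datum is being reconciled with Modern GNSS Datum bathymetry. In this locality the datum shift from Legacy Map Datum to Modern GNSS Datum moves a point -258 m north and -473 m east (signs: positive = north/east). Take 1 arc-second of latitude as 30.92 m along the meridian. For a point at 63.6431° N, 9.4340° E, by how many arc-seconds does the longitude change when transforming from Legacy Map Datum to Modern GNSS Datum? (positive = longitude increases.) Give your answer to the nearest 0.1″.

At latitude 63.6431°, cos φ = 0.443961.
1″ of longitude at this latitude = 30.92 × cos φ = 13.7273 m, so Δλ = -473.0 / 13.7273 = -34.457″.

Δλ = -34.5″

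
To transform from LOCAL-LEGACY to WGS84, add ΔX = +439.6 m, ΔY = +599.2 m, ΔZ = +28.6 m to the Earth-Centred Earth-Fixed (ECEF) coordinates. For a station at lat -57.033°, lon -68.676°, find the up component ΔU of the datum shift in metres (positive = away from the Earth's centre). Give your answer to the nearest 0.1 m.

ΔU = -240.7 m

The local up (radial) axis is (cos φ cos λ, cos φ sin λ, sin φ), giving ΔU = 86.987 − 303.736 − 23.995 = -240.74 m.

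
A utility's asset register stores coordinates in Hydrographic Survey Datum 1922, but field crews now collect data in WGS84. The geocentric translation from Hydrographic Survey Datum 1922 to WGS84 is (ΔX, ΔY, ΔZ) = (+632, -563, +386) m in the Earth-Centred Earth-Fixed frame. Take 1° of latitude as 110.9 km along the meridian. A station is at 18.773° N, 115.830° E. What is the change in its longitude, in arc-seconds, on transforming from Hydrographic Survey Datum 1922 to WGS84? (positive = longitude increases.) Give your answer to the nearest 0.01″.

sin φ = 0.321820, cos φ = 0.946801, sin λ = 0.900091, cos λ = -0.435702.
East component: ΔE = −sin λ·ΔX + cos λ·ΔY = −(0.900091)(632) + (-0.435702)(-563) = -323.56 m.
1° of latitude spans 110900 m; at latitude φ, 1° of longitude spans that × cos φ = 105000.2 m, so Δλ = -323.56 / 105000.2 × 3600 = -11.093″.

Δλ = -11.09″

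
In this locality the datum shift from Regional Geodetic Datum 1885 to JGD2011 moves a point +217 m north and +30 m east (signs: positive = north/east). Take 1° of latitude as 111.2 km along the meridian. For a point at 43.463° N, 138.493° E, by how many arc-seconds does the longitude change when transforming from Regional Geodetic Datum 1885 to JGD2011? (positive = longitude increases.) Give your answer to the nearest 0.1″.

At latitude 43.463°, cos φ = 0.725819.
1° of longitude at this latitude = 111.2 × cos φ = 80.71 km, so Δλ = 30.0 / 80711.0 = 0.0003717° = 1.338″.

Δλ = 1.3″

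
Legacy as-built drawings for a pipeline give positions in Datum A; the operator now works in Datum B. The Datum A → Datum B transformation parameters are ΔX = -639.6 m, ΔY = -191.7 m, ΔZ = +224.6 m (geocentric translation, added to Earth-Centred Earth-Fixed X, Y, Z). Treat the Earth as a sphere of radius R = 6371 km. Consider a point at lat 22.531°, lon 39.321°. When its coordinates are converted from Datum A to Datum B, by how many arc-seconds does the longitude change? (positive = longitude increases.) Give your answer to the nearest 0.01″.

Δλ = 9.01″

sin φ = 0.383183, cos φ = 0.923672, sin λ = 0.633664, cos λ = 0.773608.
East component: ΔE = −sin λ·ΔX + cos λ·ΔY = −(0.633664)(-639.6) + (0.773608)(-191.7) = 256.99 m.
1° of latitude spans πR/180 = 111195 m; at latitude φ, 1° of longitude spans that × cos φ = 102707.7 m, so Δλ = 256.99 / 102707.7 × 3600 = 9.008″.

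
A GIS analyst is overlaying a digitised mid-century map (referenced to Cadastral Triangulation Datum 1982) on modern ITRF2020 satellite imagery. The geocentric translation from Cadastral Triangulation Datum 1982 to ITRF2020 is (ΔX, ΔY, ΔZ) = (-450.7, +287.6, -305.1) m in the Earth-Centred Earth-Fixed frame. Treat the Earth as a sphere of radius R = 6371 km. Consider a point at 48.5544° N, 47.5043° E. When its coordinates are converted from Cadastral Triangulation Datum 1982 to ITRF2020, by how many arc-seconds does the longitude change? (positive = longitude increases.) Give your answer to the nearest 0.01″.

sin φ = 0.749585, cos φ = 0.661909, sin λ = 0.737328, cos λ = 0.675535.
East component: ΔE = −sin λ·ΔX + cos λ·ΔY = −(0.737328)(-450.7) + (0.675535)(287.6) = 526.60 m.
1° of latitude spans πR/180 = 111195 m; at latitude φ, 1° of longitude spans that × cos φ = 73600.9 m, so Δλ = 526.60 / 73600.9 × 3600 = 25.757″.

Δλ = 25.76″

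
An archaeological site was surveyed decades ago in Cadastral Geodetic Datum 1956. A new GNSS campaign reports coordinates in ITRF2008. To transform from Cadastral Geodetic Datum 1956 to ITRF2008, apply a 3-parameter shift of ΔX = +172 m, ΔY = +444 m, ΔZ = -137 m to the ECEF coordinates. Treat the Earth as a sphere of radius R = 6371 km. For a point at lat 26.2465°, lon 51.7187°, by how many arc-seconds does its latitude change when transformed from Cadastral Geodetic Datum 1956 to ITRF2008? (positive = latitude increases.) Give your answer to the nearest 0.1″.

sin φ = 0.442234, cos φ = 0.896900, sin λ = 0.784979, cos λ = 0.619523.
North component: ΔN = −sin φ cos λ·ΔX − sin φ sin λ·ΔY + cos φ·ΔZ = −(0.442234)(0.619523)(172) − (0.442234)(0.784979)(444) + (0.896900)(-137) = -324.13 m.
1° of latitude spans πR/180 = 111195 m, so Δφ = -324.13 / 111195 × 3600 = -10.494″.

Δφ = -10.5″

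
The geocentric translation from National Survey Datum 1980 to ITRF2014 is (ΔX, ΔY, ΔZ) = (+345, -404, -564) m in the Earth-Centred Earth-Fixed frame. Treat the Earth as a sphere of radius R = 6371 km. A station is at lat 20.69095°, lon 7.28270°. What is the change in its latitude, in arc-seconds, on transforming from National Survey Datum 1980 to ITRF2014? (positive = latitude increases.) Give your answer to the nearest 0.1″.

sin φ = 0.353327, cos φ = 0.935500, sin λ = 0.126765, cos λ = 0.991933.
North component: ΔN = −sin φ cos λ·ΔX − sin φ sin λ·ΔY + cos φ·ΔZ = −(0.353327)(0.991933)(345) − (0.353327)(0.126765)(-404) + (0.935500)(-564) = -630.44 m.
1° of latitude spans πR/180 = 111195 m, so Δφ = -630.44 / 111195 × 3600 = -20.411″.

Δφ = -20.4″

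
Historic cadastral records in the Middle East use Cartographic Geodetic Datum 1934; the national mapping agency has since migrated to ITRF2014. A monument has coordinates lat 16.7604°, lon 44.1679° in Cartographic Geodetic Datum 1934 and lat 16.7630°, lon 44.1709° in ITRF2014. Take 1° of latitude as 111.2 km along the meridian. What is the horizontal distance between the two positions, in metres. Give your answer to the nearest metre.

Δφ = 16.7630° − 16.7604° = +0.0026°; Δλ = 44.1709° − 44.1679° = +0.0030°.
ΔN = Δφ × 111200 = 289.1 m; ΔE = Δλ × 111200 × cos(16.7604°) = +0.0030 × 111200 × 0.957519 = 319.4 m.
Distance = √(ΔE² + ΔN²) = √(319.4² + 289.1²) = 430.8 m.

431 m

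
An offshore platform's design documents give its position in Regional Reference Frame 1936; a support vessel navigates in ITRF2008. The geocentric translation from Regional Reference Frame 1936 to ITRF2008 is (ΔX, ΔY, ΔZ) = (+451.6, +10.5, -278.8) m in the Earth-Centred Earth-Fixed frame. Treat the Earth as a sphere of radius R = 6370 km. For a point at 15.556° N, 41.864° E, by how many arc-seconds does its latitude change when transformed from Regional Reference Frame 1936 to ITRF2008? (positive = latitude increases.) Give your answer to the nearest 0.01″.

sin φ = 0.268180, cos φ = 0.963369, sin λ = 0.667365, cos λ = 0.744731.
North component: ΔN = −sin φ cos λ·ΔX − sin φ sin λ·ΔY + cos φ·ΔZ = −(0.268180)(0.744731)(451.6) − (0.268180)(0.667365)(10.5) + (0.963369)(-278.8) = -360.66 m.
1° of latitude spans πR/180 = 111177 m, so Δφ = -360.66 / 111177 × 3600 = -11.678″.

Δφ = -11.68″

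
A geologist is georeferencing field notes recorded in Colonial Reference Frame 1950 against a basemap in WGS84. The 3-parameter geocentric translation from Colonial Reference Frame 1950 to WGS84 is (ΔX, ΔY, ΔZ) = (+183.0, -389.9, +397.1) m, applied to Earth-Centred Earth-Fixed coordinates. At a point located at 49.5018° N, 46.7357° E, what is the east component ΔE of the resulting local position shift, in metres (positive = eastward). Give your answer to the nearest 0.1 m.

ΔE = -400.5 m

The local east axis at (φ, λ) is (−sin λ, cos λ, 0), so ΔE = −sin(46.7357°)·183.0 + cos(46.7357°)·(-389.9) = -400.48 m.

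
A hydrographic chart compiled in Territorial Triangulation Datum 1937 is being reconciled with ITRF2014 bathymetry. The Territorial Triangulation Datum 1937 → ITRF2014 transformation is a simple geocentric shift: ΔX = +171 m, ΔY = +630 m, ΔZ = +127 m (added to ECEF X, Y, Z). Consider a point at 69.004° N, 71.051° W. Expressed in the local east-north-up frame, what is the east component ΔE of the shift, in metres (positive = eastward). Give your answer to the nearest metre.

At φ = 69.004°, λ = -71.051°: sin φ = 0.933605, cos φ = 0.358303, sin λ = -0.945808, cos λ = 0.324726.
ΔE = −sin λ·ΔX + cos λ·ΔY = −(-0.945808)·(171) + (0.324726)·(630) = 366.31 m.

ΔE = 366 m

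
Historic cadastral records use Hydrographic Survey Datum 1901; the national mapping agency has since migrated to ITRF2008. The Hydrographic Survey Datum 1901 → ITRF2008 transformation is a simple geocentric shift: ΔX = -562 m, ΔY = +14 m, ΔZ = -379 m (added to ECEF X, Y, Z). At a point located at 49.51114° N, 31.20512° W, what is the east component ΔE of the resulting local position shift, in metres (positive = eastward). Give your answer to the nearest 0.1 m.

ΔE = -279.2 m

The local east axis at (φ, λ) is (−sin λ, cos λ, 0), so ΔE = −sin(-31.20512°)·(-562) + cos(-31.20512°)·14 = -279.20 m.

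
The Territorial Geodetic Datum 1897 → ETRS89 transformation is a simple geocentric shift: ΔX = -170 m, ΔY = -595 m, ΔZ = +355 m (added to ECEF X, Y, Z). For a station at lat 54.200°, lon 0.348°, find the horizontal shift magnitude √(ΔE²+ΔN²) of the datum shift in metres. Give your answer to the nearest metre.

689 m

The local east axis at (φ, λ) is (−sin λ, cos λ, 0), so ΔE = −sin(0.348°)·(-170) + cos(0.348°)·(-595) = -593.96 m.
The local north axis is (−sin φ cos λ, −sin φ sin λ, cos φ), giving ΔN = 137.878 + 2.931 + 207.660 = 348.47 m.
Horizontal magnitude = √(ΔE² + ΔN²) = √((-593.96)² + 348.47²) = 688.63 m.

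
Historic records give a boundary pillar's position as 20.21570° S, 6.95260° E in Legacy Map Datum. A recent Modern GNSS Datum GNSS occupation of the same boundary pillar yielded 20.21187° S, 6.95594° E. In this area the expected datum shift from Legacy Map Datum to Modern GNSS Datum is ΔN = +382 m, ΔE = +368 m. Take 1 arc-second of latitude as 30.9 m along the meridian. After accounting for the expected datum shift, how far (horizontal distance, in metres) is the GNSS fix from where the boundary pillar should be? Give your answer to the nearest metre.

48 m

Observed coordinate differences: Δφ = +0.00383°, Δλ = +0.00334°.
Converting to metres (1° lat = 111240 m, cos φ = 0.938398): observed ΔN = 426.0 m, observed ΔE = 348.7 m.
Subtracting the expected shift leaves a residual of 426.0 − (382) = 44.0 m north and 348.7 − (368) = -19.3 m east.
Residual distance = √(44.0² + (-19.3)²) = 48.1 m.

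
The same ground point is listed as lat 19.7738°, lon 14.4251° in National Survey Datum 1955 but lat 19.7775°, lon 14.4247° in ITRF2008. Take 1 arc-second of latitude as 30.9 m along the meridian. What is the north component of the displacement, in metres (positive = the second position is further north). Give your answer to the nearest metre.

ΔN = 412 m

Δφ = 19.7775° − 19.7738° = +0.0037°; Δλ = 14.4247° − 14.4251° = -0.0004°.
1° of latitude = 3600 × 30.90 = 111240 m.
ΔN = Δφ × 111240 = 411.6 m; ΔE = Δλ × 111240 × cos(19.7738°) = -0.0004 × 111240 × 0.941036 = -41.9 m.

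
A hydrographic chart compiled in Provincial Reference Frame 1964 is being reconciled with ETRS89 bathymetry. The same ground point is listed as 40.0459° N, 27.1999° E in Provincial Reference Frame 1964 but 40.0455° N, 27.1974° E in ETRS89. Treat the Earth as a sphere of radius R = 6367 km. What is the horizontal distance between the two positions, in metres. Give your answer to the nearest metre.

Δφ = 40.0455° − 40.0459° = -0.0004°; Δλ = 27.1974° − 27.1999° = -0.0025°.
1° along a meridian = πR/180 = 111125 m.
ΔN = Δφ × 111125 = -44.5 m; ΔE = Δλ × 111125 × cos(40.0459°) = -0.0025 × 111125 × 0.765529 = -212.7 m.
Distance = √(ΔE² + ΔN²) = √((-212.7)² + (-44.5)²) = 217.3 m.

217 m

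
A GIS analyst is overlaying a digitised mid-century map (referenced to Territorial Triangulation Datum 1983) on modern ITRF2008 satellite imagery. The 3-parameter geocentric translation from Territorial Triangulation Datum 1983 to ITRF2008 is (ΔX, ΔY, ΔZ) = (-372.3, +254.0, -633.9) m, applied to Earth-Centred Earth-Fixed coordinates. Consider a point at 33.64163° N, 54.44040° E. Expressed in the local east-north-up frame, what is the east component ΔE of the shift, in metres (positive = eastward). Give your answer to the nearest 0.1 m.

The local east axis at (φ, λ) is (−sin λ, cos λ, 0), so ΔE = −sin(54.44040°)·(-372.3) + cos(54.44040°)·254.0 = 450.58 m.

ΔE = 450.6 m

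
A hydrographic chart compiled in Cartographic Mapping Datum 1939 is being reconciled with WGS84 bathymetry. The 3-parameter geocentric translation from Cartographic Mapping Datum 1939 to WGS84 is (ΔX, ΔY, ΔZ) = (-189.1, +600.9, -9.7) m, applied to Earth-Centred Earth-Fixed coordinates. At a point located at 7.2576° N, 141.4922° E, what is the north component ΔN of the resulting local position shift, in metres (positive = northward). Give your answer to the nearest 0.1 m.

ΔN = -75.6 m

At φ = 7.2576°, λ = 141.4922°: sin φ = 0.126331, cos φ = 0.991988, sin λ = 0.622621, cos λ = -0.782523.
ΔN = −sin φ cos λ·ΔX − sin φ sin λ·ΔY + cos φ·ΔZ = −(0.126331)(-0.782523)(-189.1) − (0.126331)(0.622621)(600.9) + (0.991988)(-9.7) = -75.58 m.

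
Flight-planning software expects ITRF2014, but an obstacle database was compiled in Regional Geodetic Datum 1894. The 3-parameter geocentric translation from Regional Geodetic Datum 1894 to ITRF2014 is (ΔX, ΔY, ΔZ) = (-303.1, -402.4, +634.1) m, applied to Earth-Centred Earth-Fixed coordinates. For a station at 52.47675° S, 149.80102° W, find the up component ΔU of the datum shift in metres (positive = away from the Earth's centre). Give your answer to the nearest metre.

ΔU = -220 m

The local up (radial) axis is (cos φ cos λ, cos φ sin λ, sin φ), giving ΔU = 159.558 + 123.284 − 502.909 = -220.07 m.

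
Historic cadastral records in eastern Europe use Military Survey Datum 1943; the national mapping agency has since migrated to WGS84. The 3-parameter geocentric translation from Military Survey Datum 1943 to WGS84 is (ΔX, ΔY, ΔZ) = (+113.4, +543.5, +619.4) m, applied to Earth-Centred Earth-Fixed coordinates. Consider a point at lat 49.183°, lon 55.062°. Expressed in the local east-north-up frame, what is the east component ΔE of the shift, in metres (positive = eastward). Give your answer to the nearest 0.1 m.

ΔE = 218.3 m

The local east axis at (φ, λ) is (−sin λ, cos λ, 0), so ΔE = −sin(55.062°)·113.4 + cos(55.062°)·543.5 = 218.29 m.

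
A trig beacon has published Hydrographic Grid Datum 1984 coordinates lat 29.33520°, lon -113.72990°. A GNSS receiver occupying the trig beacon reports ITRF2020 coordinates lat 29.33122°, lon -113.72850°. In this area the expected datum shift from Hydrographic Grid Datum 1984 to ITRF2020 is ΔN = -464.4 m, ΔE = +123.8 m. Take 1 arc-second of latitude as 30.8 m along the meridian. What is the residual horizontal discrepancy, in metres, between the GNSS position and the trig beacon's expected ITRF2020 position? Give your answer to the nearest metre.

26 m

Observed coordinate differences: Δφ = -0.00398°, Δλ = +0.00140°.
Converting to metres (1° lat = 110880 m, cos φ = 0.871768): observed ΔN = -441.3 m, observed ΔE = 135.3 m.
Subtracting the expected shift leaves a residual of -441.3 − (-464.4) = 23.1 m north and 135.3 − (123.8) = 11.5 m east.
Residual distance = √(23.1² + 11.5²) = 25.8 m.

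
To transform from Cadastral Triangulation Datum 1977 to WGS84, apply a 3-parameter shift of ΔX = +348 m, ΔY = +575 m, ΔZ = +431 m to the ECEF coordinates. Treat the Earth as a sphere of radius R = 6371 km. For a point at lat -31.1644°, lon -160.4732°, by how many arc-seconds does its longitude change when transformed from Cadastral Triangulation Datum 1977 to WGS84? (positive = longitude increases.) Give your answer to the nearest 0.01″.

sin φ = -0.517495, cos φ = 0.855686, sin λ = -0.334248, cos λ = -0.942485.
East component: ΔE = −sin λ·ΔX + cos λ·ΔY = −(-0.334248)(348) + (-0.942485)(575) = -425.61 m.
1° of latitude spans πR/180 = 111195 m; at latitude φ, 1° of longitude spans that × cos φ = 95147.9 m, so Δλ = -425.61 / 95147.9 × 3600 = -16.103″.

Δλ = -16.10″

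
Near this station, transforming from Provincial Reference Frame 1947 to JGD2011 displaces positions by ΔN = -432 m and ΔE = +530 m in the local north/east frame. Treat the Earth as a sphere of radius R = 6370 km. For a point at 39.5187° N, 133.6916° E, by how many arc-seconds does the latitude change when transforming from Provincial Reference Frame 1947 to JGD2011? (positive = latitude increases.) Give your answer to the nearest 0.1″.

On a sphere of radius R, 1 rad of latitude = R, so Δφ = ΔN / R = -432.0 / 6370000 = -6.7818e-05 rad = -13.988″.

Δφ = -14.0″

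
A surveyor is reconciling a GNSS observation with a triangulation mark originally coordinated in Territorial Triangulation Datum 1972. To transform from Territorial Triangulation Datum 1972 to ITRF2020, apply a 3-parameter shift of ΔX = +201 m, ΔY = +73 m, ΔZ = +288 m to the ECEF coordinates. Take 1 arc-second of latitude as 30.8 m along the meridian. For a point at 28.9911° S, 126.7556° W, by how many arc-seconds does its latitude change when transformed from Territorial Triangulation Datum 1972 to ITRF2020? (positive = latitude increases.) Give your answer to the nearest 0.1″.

Δφ = 5.4″

sin φ = -0.484674, cos φ = 0.874695, sin λ = -0.801195, cos λ = -0.598403.
North component: ΔN = −sin φ cos λ·ΔX − sin φ sin λ·ΔY + cos φ·ΔZ = −(-0.484674)(-0.598403)(201) − (-0.484674)(-0.801195)(73) + (0.874695)(288) = 165.27 m.
1° of latitude spans 3600 × 30.80 = 110880 m, so Δφ = 165.27 / 110880 × 3600 = 5.366″.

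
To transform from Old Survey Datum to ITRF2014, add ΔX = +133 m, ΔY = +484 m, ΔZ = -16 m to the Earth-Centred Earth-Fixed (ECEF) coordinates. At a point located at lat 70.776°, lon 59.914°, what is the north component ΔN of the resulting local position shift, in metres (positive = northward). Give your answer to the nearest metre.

At φ = 70.776°, λ = 59.914°: sin φ = 0.944239, cos φ = 0.329262, sin λ = 0.865274, cos λ = 0.501299.
ΔN = −sin φ cos λ·ΔX − sin φ sin λ·ΔY + cos φ·ΔZ = −(0.944239)(0.501299)(133) − (0.944239)(0.865274)(484) + (0.329262)(-16) = -463.66 m.

ΔN = -464 m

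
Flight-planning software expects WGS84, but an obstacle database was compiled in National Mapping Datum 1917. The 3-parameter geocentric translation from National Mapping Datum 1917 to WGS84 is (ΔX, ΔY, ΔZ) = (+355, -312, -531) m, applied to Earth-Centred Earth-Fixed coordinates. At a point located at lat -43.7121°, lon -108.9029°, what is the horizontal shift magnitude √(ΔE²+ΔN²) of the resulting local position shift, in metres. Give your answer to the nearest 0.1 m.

At φ = -43.7121°, λ = -108.9029°: sin φ = -0.691035, cos φ = 0.722821, sin λ = -0.946069, cos λ = -0.323965.
ΔE = −sin λ·ΔX + cos λ·ΔY = −(-0.946069)·(355) + (-0.323965)·(-312) = 436.93 m.
ΔN = −sin φ cos λ·ΔX − sin φ sin λ·ΔY + cos φ·ΔZ = −(-0.691035)(-0.323965)(355) − (-0.691035)(-0.946069)(-312) + (0.722821)(-531) = -259.32 m.
Horizontal magnitude = √(ΔE² + ΔN²) = √(436.93² + (-259.32)²) = 508.09 m.

508.1 m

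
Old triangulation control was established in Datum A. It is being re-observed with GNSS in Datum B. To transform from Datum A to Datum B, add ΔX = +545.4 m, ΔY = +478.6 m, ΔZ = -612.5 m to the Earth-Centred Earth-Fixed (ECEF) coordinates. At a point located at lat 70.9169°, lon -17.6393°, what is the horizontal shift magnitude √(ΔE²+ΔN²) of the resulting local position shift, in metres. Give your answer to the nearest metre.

The local east axis at (φ, λ) is (−sin λ, cos λ, 0), so ΔE = −sin(-17.6393°)·545.4 + cos(-17.6393°)·478.6 = 621.37 m.
The local north axis is (−sin φ cos λ, −sin φ sin λ, cos φ), giving ΔN = -491.194 + 137.057 − 200.250 = -554.39 m.
Horizontal magnitude = √(ΔE² + ΔN²) = √(621.37² + (-554.39)²) = 832.73 m.

833 m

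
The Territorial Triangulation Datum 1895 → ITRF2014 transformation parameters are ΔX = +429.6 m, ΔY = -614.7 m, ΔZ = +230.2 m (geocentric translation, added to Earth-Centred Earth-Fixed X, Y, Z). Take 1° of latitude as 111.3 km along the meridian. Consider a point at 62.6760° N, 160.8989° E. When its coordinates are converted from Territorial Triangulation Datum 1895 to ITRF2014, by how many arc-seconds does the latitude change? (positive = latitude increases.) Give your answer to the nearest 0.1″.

sin φ = 0.888425, cos φ = 0.459022, sin λ = 0.327236, cos λ = -0.944943.
North component: ΔN = −sin φ cos λ·ΔX − sin φ sin λ·ΔY + cos φ·ΔZ = −(0.888425)(-0.944943)(429.6) − (0.888425)(0.327236)(-614.7) + (0.459022)(230.2) = 645.03 m.
1° of latitude spans 111300 m, so Δφ = 645.03 / 111300 × 3600 = 20.863″.

Δφ = 20.9″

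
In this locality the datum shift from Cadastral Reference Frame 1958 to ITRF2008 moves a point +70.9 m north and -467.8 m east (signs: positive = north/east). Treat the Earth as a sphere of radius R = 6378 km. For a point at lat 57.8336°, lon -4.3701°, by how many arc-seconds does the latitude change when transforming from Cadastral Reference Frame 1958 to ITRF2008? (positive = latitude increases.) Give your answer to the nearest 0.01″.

On a sphere of radius R, 1 rad of latitude = R, so Δφ = ΔN / R = 70.9 / 6378000 = 1.1116e-05 rad = 2.293″.

Δφ = 2.29″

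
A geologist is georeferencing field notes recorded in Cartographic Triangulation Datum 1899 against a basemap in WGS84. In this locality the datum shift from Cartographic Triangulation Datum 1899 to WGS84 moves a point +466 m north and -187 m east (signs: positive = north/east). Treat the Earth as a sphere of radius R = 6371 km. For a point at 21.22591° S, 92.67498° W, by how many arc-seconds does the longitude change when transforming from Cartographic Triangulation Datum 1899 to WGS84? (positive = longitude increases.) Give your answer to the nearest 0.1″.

Δλ = -6.5″

At latitude -21.22591°, cos φ = 0.932160.
One radian of longitude at latitude φ spans R cos φ, so Δλ = ΔE / (R cos φ) = -187.0 / (6371000 × 0.932160) = -3.1488e-05 rad = -6.495″.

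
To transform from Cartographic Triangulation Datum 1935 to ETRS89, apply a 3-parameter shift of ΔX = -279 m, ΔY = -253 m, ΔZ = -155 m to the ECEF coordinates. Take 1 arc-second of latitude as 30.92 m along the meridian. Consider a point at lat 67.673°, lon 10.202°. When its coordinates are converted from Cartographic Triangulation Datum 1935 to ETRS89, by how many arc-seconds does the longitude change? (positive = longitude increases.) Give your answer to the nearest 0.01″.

sin φ = 0.925031, cos φ = 0.379892, sin λ = 0.177119, cos λ = 0.984189.
East component: ΔE = −sin λ·ΔX + cos λ·ΔY = −(0.177119)(-279) + (0.984189)(-253) = -199.58 m.
1° of latitude spans 3600 × 30.92 = 111312 m; at latitude φ, 1° of longitude spans that × cos φ = 42286.6 m, so Δλ = -199.58 / 42286.6 × 3600 = -16.991″.

Δλ = -16.99″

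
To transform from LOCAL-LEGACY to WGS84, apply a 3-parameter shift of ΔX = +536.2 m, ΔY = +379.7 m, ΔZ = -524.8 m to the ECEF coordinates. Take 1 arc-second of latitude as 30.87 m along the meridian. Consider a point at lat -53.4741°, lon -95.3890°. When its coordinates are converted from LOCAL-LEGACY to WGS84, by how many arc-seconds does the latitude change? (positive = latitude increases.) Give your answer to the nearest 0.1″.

Δφ = -21.3″

sin φ = -0.803588, cos φ = 0.595186, sin λ = -0.995580, cos λ = -0.093917.
North component: ΔN = −sin φ cos λ·ΔX − sin φ sin λ·ΔY + cos φ·ΔZ = −(-0.803588)(-0.093917)(536.2) − (-0.803588)(-0.995580)(379.7) + (0.595186)(-524.8) = -656.59 m.
1° of latitude spans 3600 × 30.87 = 111132 m, so Δφ = -656.59 / 111132 × 3600 = -21.270″.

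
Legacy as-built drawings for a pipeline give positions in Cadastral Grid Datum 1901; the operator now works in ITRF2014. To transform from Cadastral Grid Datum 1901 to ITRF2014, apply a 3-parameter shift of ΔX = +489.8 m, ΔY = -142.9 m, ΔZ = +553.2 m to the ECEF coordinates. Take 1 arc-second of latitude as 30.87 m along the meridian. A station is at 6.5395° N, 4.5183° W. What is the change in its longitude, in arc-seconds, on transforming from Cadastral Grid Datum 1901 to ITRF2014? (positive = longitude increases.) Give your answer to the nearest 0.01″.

sin φ = 0.113888, cos φ = 0.993494, sin λ = -0.078778, cos λ = 0.996892.
East component: ΔE = −sin λ·ΔX + cos λ·ΔY = −(-0.078778)(489.8) + (0.996892)(-142.9) = -103.87 m.
1° of latitude spans 3600 × 30.87 = 111132 m; at latitude φ, 1° of longitude spans that × cos φ = 110408.9 m, so Δλ = -103.87 / 110408.9 × 3600 = -3.387″.

Δλ = -3.39″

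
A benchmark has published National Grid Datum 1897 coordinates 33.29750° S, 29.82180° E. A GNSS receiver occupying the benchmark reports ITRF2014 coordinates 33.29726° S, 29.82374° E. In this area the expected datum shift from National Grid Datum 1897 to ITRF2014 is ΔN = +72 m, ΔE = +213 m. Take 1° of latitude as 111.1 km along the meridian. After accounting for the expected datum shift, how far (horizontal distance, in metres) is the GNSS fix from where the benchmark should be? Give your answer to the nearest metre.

Observed coordinate differences: Δφ = +0.00024°, Δλ = +0.00194°.
Converting to metres (1° lat = 111100 m, cos φ = 0.835831): observed ΔN = 26.7 m, observed ΔE = 180.2 m.
Subtracting the expected shift leaves a residual of 26.7 − (72) = -45.3 m north and 180.2 − (213) = -32.8 m east.
Residual distance = √((-45.3)² + (-32.8)²) = 56.0 m.

56 m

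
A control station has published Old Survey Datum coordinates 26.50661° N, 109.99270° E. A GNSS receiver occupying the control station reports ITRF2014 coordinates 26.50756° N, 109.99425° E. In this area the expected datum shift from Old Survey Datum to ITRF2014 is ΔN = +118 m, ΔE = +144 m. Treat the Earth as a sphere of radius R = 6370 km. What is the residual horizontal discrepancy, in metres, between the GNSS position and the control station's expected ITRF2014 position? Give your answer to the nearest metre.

Observed coordinate differences: Δφ = +0.00095°, Δλ = +0.00155°.
Converting to metres (1° lat = 111177 m, cos φ = 0.894883): observed ΔN = 105.6 m, observed ΔE = 154.2 m.
Subtracting the expected shift leaves a residual of 105.6 − (118) = -12.4 m north and 154.2 − (144) = 10.2 m east.
Residual distance = √((-12.4)² + 10.2²) = 16.0 m.

16 m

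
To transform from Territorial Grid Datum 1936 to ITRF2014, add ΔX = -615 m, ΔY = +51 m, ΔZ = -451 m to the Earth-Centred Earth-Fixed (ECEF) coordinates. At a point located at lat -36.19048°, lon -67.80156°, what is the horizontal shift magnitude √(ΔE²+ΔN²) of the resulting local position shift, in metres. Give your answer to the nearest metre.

At φ = -36.19048°, λ = -67.80156°: sin φ = -0.590472, cos φ = 0.807058, sin λ = -0.925881, cos λ = 0.377816.
ΔE = −sin λ·ΔX + cos λ·ΔY = −(-0.925881)·(-615) + (0.377816)·(51) = -550.15 m.
ΔN = −sin φ cos λ·ΔX − sin φ sin λ·ΔY + cos φ·ΔZ = −(-0.590472)(0.377816)(-615) − (-0.590472)(-0.925881)(51) + (0.807058)(-451) = -529.07 m.
Horizontal magnitude = √(ΔE² + ΔN²) = √((-550.15)² + (-529.07)²) = 763.26 m.

763 m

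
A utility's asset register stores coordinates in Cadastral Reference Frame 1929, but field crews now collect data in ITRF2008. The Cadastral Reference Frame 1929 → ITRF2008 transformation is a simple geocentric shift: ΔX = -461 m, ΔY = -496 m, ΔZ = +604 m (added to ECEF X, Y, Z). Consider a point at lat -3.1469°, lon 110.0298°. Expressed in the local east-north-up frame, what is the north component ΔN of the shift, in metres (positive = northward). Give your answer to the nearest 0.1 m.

ΔN = 586.2 m

At φ = -3.1469°, λ = 110.0298°: sin φ = -0.054896, cos φ = 0.998492, sin λ = 0.939515, cos λ = -0.342509.
ΔN = −sin φ cos λ·ΔX − sin φ sin λ·ΔY + cos φ·ΔZ = −(-0.054896)(-0.342509)(-461) − (-0.054896)(0.939515)(-496) + (0.998492)(604) = 586.18 m.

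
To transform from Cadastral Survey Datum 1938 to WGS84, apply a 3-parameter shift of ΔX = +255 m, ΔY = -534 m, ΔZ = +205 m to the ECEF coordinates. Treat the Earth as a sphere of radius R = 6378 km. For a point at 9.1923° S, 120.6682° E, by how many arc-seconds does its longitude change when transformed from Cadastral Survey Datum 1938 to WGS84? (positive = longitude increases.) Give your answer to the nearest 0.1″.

sin φ = -0.159749, cos φ = 0.987158, sin λ = 0.860135, cos λ = -0.510066.
East component: ΔE = −sin λ·ΔX + cos λ·ΔY = −(0.860135)(255) + (-0.510066)(-534) = 53.04 m.
1° of latitude spans πR/180 = 111317 m; at latitude φ, 1° of longitude spans that × cos φ = 109887.5 m, so Δλ = 53.04 / 109887.5 × 3600 = 1.738″.

Δλ = 1.7″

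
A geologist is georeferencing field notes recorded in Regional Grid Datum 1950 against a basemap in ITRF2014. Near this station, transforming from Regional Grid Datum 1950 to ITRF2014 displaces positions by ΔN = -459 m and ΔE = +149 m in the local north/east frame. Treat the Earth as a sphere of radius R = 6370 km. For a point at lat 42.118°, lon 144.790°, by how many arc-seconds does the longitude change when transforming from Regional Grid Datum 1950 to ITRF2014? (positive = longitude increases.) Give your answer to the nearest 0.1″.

Δλ = 6.5″

At latitude 42.118°, cos φ = 0.741765.
One radian of longitude at latitude φ spans R cos φ, so Δλ = ΔE / (R cos φ) = 149.0 / (6370000 × 0.741765) = 3.1534e-05 rad = 6.504″.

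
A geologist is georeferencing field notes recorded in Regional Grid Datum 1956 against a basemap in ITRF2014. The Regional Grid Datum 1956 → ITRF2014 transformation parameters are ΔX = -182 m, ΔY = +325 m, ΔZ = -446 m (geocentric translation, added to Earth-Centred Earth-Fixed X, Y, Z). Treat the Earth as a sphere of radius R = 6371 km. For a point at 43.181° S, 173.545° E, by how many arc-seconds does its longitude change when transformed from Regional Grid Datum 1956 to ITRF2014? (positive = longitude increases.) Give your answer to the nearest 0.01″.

Δλ = -13.43″

sin φ = -0.684305, cos φ = 0.729196, sin λ = 0.112423, cos λ = -0.993660.
East component: ΔE = −sin λ·ΔX + cos λ·ΔY = −(0.112423)(-182) + (-0.993660)(325) = -302.48 m.
1° of latitude spans πR/180 = 111195 m; at latitude φ, 1° of longitude spans that × cos φ = 81082.9 m, so Δλ = -302.48 / 81082.9 × 3600 = -13.430″.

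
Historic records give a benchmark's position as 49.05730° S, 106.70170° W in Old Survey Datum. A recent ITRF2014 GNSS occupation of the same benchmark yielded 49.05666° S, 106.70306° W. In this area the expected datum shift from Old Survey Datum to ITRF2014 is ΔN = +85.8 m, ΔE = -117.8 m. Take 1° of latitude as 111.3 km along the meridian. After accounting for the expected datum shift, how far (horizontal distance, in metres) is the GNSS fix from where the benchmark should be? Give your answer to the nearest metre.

Observed coordinate differences: Δφ = +0.00064°, Δλ = -0.00136°.
Converting to metres (1° lat = 111300 m, cos φ = 0.655304): observed ΔN = 71.2 m, observed ΔE = -99.2 m.
Subtracting the expected shift leaves a residual of 71.2 − (85.8) = -14.6 m north and -99.2 − (-117.8) = 18.6 m east.
Residual distance = √((-14.6)² + 18.6²) = 23.6 m.

24 m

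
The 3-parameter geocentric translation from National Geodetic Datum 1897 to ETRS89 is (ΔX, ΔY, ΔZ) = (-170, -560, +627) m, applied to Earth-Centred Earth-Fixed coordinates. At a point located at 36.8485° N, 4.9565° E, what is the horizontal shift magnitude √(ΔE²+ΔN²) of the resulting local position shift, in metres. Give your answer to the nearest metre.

At φ = 36.8485°, λ = 4.9565°: sin φ = 0.599701, cos φ = 0.800224, sin λ = 0.086399, cos λ = 0.996261.
ΔE = −sin λ·ΔX + cos λ·ΔY = −(0.086399)·(-170) + (0.996261)·(-560) = -543.22 m.
ΔN = −sin φ cos λ·ΔX − sin φ sin λ·ΔY + cos φ·ΔZ = −(0.599701)(0.996261)(-170) − (0.599701)(0.086399)(-560) + (0.800224)(627) = 632.32 m.
Horizontal magnitude = √(ΔE² + ΔN²) = √((-543.22)² + 632.32²) = 833.62 m.

834 m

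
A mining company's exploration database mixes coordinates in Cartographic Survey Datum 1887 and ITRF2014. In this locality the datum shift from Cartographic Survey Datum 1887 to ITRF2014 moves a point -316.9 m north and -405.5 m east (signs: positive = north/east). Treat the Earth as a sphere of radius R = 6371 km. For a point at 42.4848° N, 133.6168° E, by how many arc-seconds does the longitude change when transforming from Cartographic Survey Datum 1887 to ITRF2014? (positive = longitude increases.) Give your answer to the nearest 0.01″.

At latitude 42.4848°, cos φ = 0.737457.
One radian of longitude at latitude φ spans R cos φ, so Δλ = ΔE / (R cos φ) = -405.5 / (6371000 × 0.737457) = -8.6307e-05 rad = -17.802″.

Δλ = -17.80″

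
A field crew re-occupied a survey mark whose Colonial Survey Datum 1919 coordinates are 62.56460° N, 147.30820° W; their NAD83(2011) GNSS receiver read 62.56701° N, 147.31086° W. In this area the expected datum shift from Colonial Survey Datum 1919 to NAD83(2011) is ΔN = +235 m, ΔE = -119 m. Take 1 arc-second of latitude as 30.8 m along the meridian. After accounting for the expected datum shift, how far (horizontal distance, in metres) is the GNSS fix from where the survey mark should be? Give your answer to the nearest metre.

Observed coordinate differences: Δφ = +0.00241°, Δλ = -0.00266°.
Converting to metres (1° lat = 110880 m, cos φ = 0.460748): observed ΔN = 267.2 m, observed ΔE = -135.9 m.
Subtracting the expected shift leaves a residual of 267.2 − (235) = 32.2 m north and -135.9 − (-119) = -16.9 m east.
Residual distance = √(32.2² + (-16.9)²) = 36.4 m.

36 m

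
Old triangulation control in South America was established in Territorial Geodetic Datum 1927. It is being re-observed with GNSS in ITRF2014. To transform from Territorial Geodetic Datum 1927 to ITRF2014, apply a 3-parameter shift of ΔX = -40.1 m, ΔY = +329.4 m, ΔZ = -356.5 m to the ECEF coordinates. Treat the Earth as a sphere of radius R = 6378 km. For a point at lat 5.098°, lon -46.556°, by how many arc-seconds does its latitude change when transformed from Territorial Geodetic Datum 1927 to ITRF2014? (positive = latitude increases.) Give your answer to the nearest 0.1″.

Δφ = -10.7″

sin φ = 0.088860, cos φ = 0.996044, sin λ = -0.726047, cos λ = 0.687645.
North component: ΔN = −sin φ cos λ·ΔX − sin φ sin λ·ΔY + cos φ·ΔZ = −(0.088860)(0.687645)(-40.1) − (0.088860)(-0.726047)(329.4) + (0.996044)(-356.5) = -331.39 m.
1° of latitude spans πR/180 = 111317 m, so Δφ = -331.39 / 111317 × 3600 = -10.717″.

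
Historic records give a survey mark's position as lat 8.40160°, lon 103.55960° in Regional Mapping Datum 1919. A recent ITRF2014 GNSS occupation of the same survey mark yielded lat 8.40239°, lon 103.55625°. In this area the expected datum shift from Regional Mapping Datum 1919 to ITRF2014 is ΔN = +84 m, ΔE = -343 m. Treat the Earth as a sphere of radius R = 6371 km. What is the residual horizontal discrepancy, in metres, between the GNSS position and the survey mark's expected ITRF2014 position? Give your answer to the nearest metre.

Observed coordinate differences: Δφ = +0.00079°, Δλ = -0.00335°.
Converting to metres (1° lat = 111195 m, cos φ = 0.989268): observed ΔN = 87.8 m, observed ΔE = -368.5 m.
Subtracting the expected shift leaves a residual of 87.8 − (84) = 3.8 m north and -368.5 − (-343) = -25.5 m east.
Residual distance = √(3.8² + (-25.5)²) = 25.8 m.

26 m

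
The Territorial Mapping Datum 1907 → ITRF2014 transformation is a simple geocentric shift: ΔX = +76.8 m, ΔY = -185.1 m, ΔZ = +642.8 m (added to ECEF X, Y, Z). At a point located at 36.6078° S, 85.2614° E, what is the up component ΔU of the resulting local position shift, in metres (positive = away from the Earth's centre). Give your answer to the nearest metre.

The local up (radial) axis is (cos φ cos λ, cos φ sin λ, sin φ), giving ΔU = 5.093 − 148.079 − 383.324 = -526.31 m.

ΔU = -526 m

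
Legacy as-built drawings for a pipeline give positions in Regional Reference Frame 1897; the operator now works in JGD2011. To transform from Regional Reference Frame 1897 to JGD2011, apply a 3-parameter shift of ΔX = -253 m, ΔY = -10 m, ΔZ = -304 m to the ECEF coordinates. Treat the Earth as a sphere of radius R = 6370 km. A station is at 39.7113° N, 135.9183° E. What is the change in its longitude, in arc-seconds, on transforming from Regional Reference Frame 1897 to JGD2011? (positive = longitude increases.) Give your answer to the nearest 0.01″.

sin φ = 0.638920, cos φ = 0.769274, sin λ = 0.695683, cos λ = -0.718349.
East component: ΔE = −sin λ·ΔX + cos λ·ΔY = −(0.695683)(-253) + (-0.718349)(-10) = 183.19 m.
1° of latitude spans πR/180 = 111177 m; at latitude φ, 1° of longitude spans that × cos φ = 85525.9 m, so Δλ = 183.19 / 85525.9 × 3600 = 7.711″.

Δλ = 7.71″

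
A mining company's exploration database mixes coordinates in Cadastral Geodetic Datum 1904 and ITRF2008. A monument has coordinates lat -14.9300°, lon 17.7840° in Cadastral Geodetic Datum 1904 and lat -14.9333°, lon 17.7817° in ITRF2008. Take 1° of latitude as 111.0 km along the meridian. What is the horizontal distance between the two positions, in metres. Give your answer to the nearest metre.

Δφ = -14.9333° − -14.9300° = -0.0033°; Δλ = 17.7817° − 17.7840° = -0.0023°.
ΔN = Δφ × 111000 = -366.3 m; ΔE = Δλ × 111000 × cos(-14.9300°) = -0.0023 × 111000 × 0.966241 = -246.7 m.
Distance = √(ΔE² + ΔN²) = √((-246.7)² + (-366.3)²) = 441.6 m.

442 m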